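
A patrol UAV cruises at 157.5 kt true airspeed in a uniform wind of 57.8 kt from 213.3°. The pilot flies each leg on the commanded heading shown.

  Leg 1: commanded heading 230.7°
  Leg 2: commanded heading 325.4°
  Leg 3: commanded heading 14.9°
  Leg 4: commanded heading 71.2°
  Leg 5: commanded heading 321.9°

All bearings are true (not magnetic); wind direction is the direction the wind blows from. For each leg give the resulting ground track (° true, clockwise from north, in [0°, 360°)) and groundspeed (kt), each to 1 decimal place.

Leg 1: heading 230.7°; drift +9.6° → track 240.3°, groundspeed 103.8 kt
Leg 2: heading 325.4°; drift +16.6° → track 342.0°, groundspeed 187.1 kt
Leg 3: heading 14.9°; drift +4.9° → track 19.8°, groundspeed 213.1 kt
Leg 4: heading 71.2°; drift -9.9° → track 61.3°, groundspeed 206.2 kt
Leg 5: heading 321.9°; drift +17.3° → track 339.2°, groundspeed 184.3 kt

Leg 1: track=240.3°, groundspeed=103.8 kt
Leg 2: track=342.0°, groundspeed=187.1 kt
Leg 3: track=19.8°, groundspeed=213.1 kt
Leg 4: track=61.3°, groundspeed=206.2 kt
Leg 5: track=339.2°, groundspeed=184.3 kt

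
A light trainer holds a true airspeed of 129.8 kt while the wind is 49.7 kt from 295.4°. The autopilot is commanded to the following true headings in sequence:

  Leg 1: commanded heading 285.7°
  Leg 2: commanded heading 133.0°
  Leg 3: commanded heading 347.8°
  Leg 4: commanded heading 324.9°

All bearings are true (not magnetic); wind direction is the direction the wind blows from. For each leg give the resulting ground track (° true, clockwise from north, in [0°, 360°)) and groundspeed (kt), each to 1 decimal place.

Leg 1: heading 285.7°; drift -5.9° → track 279.8°, groundspeed 81.2 kt
Leg 2: heading 133.0°; drift -4.8° → track 128.2°, groundspeed 177.8 kt
Leg 3: heading 347.8°; drift +21.6° → track 9.4°, groundspeed 107.0 kt
Leg 4: heading 324.9°; drift +15.8° → track 340.7°, groundspeed 89.9 kt

Leg 1: track=279.8°, groundspeed=81.2 kt
Leg 2: track=128.2°, groundspeed=177.8 kt
Leg 3: track=9.4°, groundspeed=107.0 kt
Leg 4: track=340.7°, groundspeed=89.9 kt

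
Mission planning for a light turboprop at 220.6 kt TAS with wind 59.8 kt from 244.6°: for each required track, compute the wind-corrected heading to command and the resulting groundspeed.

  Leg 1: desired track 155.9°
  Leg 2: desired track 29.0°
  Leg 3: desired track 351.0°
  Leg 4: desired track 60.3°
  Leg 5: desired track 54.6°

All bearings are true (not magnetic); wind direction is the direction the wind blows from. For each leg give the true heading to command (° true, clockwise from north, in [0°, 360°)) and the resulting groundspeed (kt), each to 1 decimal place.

Leg 1: heading=171.6°, groundspeed=211.0 kt
Leg 2: heading=19.9°, groundspeed=266.5 kt
Leg 3: heading=335.9°, groundspeed=229.9 kt
Leg 4: heading=59.1°, groundspeed=280.2 kt
Leg 5: heading=51.9°, groundspeed=279.2 kt

Leg 1: desired track 155.9°; wind correction +15.7° → command heading 171.6°, groundspeed 211.0 kt
Leg 2: desired track 29.0°; wind correction -9.1° → command heading 19.9°, groundspeed 266.5 kt
Leg 3: desired track 351.0°; wind correction -15.1° → command heading 335.9°, groundspeed 229.9 kt
Leg 4: desired track 60.3°; wind correction -1.2° → command heading 59.1°, groundspeed 280.2 kt
Leg 5: desired track 54.6°; wind correction -2.7° → command heading 51.9°, groundspeed 279.2 kt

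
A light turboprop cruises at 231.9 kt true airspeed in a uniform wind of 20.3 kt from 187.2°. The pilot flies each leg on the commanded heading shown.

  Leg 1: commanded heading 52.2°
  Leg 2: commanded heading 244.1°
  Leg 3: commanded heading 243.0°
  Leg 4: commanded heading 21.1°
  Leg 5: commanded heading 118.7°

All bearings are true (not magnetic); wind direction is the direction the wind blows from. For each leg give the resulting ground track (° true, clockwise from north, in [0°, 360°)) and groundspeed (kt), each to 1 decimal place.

Leg 1: heading 52.2°; drift -3.3° → track 48.9°, groundspeed 246.7 kt
Leg 2: heading 244.1°; drift +4.4° → track 248.5°, groundspeed 221.5 kt
Leg 3: heading 243.0°; drift +4.4° → track 247.4°, groundspeed 221.1 kt
Leg 4: heading 21.1°; drift -1.1° → track 20.0°, groundspeed 251.7 kt
Leg 5: heading 118.7°; drift -4.8° → track 113.9°, groundspeed 225.3 kt

Leg 1: track=48.9°, groundspeed=246.7 kt
Leg 2: track=248.5°, groundspeed=221.5 kt
Leg 3: track=247.4°, groundspeed=221.1 kt
Leg 4: track=20.0°, groundspeed=251.7 kt
Leg 5: track=113.9°, groundspeed=225.3 kt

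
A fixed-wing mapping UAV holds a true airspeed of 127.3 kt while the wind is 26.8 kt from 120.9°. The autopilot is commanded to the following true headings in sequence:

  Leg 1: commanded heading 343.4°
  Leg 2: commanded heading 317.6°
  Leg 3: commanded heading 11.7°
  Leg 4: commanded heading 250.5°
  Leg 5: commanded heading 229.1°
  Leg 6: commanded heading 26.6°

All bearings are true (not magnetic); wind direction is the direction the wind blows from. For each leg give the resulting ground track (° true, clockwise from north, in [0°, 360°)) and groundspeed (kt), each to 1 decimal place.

Leg 1: heading 343.4°; drift -7.0° → track 336.4°, groundspeed 148.2 kt
Leg 2: heading 317.6°; drift -2.9° → track 314.7°, groundspeed 153.2 kt
Leg 3: heading 11.7°; drift -10.5° → track 1.2°, groundspeed 138.4 kt
Leg 4: heading 250.5°; drift +8.1° → track 258.6°, groundspeed 145.9 kt
Leg 5: heading 229.1°; drift +10.6° → track 239.7°, groundspeed 138.0 kt
Leg 6: heading 26.6°; drift -11.7° → track 14.9°, groundspeed 132.0 kt

Leg 1: track=336.4°, groundspeed=148.2 kt
Leg 2: track=314.7°, groundspeed=153.2 kt
Leg 3: track=1.2°, groundspeed=138.4 kt
Leg 4: track=258.6°, groundspeed=145.9 kt
Leg 5: track=239.7°, groundspeed=138.0 kt
Leg 6: track=14.9°, groundspeed=132.0 kt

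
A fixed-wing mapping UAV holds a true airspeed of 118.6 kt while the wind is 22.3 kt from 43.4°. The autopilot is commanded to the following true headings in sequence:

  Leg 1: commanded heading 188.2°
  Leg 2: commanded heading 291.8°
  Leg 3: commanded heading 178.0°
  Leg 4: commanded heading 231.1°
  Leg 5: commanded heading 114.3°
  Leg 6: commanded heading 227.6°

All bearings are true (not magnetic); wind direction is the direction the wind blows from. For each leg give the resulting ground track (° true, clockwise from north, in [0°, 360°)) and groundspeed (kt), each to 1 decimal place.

Leg 1: heading 188.2°; drift +5.4° → track 193.6°, groundspeed 137.4 kt
Leg 2: heading 291.8°; drift -9.3° → track 282.5°, groundspeed 128.5 kt
Leg 3: heading 178.0°; drift +6.7° → track 184.7°, groundspeed 135.2 kt
Leg 4: heading 231.1°; drift -1.2° → track 229.9°, groundspeed 140.7 kt
Leg 5: heading 114.3°; drift +10.7° → track 125.0°, groundspeed 113.3 kt
Leg 6: heading 227.6°; drift -0.7° → track 226.9°, groundspeed 140.8 kt

Leg 1: track=193.6°, groundspeed=137.4 kt
Leg 2: track=282.5°, groundspeed=128.5 kt
Leg 3: track=184.7°, groundspeed=135.2 kt
Leg 4: track=229.9°, groundspeed=140.7 kt
Leg 5: track=125.0°, groundspeed=113.3 kt
Leg 6: track=226.9°, groundspeed=140.8 kt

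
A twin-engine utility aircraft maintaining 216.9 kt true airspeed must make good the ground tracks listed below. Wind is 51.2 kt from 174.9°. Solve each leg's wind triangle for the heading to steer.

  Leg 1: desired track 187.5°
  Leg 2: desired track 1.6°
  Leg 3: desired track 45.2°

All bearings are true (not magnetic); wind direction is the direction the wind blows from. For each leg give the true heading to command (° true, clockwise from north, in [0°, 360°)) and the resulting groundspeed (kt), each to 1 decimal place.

Leg 1: desired track 187.5°; wind correction -3.0° → command heading 184.5°, groundspeed 166.6 kt
Leg 2: desired track 1.6°; wind correction +1.6° → command heading 3.2°, groundspeed 267.7 kt
Leg 3: desired track 45.2°; wind correction +10.5° → command heading 55.7°, groundspeed 246.0 kt

Leg 1: heading=184.5°, groundspeed=166.6 kt
Leg 2: heading=3.2°, groundspeed=267.7 kt
Leg 3: heading=55.7°, groundspeed=246.0 kt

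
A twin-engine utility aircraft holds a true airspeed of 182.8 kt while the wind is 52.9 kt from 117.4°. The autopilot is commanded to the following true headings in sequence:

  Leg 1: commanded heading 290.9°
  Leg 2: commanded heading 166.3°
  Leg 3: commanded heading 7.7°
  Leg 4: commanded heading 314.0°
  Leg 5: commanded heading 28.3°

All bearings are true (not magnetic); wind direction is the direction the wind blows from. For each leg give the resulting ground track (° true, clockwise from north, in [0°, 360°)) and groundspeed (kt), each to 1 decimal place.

Leg 1: track=292.4°, groundspeed=235.4 kt
Leg 2: track=181.4°, groundspeed=153.3 kt
Leg 3: track=353.8°, groundspeed=206.7 kt
Leg 4: track=310.3°, groundspeed=234.0 kt
Leg 5: track=12.1°, groundspeed=189.5 kt

Leg 1: heading 290.9°; drift +1.5° → track 292.4°, groundspeed 235.4 kt
Leg 2: heading 166.3°; drift +15.1° → track 181.4°, groundspeed 153.3 kt
Leg 3: heading 7.7°; drift -13.9° → track 353.8°, groundspeed 206.7 kt
Leg 4: heading 314.0°; drift -3.7° → track 310.3°, groundspeed 234.0 kt
Leg 5: heading 28.3°; drift -16.2° → track 12.1°, groundspeed 189.5 kt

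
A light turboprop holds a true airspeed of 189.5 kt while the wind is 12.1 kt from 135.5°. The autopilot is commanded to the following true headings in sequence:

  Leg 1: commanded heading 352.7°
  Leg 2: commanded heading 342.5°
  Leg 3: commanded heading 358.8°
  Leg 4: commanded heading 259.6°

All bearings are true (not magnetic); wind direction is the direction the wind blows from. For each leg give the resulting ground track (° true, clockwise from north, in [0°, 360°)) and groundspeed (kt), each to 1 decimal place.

Leg 1: track=350.6°, groundspeed=199.3 kt
Leg 2: track=340.9°, groundspeed=200.4 kt
Leg 3: track=356.4°, groundspeed=198.5 kt
Leg 4: track=262.5°, groundspeed=196.5 kt

Leg 1: heading 352.7°; drift -2.1° → track 350.6°, groundspeed 199.3 kt
Leg 2: heading 342.5°; drift -1.6° → track 340.9°, groundspeed 200.4 kt
Leg 3: heading 358.8°; drift -2.4° → track 356.4°, groundspeed 198.5 kt
Leg 4: heading 259.6°; drift +2.9° → track 262.5°, groundspeed 196.5 kt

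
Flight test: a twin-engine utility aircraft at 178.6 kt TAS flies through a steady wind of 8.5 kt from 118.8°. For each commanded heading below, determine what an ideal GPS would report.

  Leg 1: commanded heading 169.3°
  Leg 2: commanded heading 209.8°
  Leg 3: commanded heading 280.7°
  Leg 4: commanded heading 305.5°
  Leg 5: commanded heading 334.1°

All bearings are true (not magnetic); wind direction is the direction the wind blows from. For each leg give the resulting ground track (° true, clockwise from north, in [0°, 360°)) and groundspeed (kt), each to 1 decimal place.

Leg 1: track=171.5°, groundspeed=173.3 kt
Leg 2: track=212.5°, groundspeed=179.0 kt
Leg 3: track=281.5°, groundspeed=186.7 kt
Leg 4: track=305.2°, groundspeed=187.0 kt
Leg 5: track=332.6°, groundspeed=185.6 kt

Leg 1: heading 169.3°; drift +2.2° → track 171.5°, groundspeed 173.3 kt
Leg 2: heading 209.8°; drift +2.7° → track 212.5°, groundspeed 179.0 kt
Leg 3: heading 280.7°; drift +0.8° → track 281.5°, groundspeed 186.7 kt
Leg 4: heading 305.5°; drift -0.3° → track 305.2°, groundspeed 187.0 kt
Leg 5: heading 334.1°; drift -1.5° → track 332.6°, groundspeed 185.6 kt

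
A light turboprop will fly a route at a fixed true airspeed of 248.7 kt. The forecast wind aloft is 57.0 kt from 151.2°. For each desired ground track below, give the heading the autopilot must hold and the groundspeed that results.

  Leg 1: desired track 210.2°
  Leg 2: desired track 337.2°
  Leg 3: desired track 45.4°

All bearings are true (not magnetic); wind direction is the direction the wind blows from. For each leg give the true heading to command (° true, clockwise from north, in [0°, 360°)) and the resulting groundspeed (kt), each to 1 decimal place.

Leg 1: heading=198.9°, groundspeed=214.5 kt
Leg 2: heading=338.6°, groundspeed=305.3 kt
Leg 3: heading=58.1°, groundspeed=258.1 kt

Leg 1: desired track 210.2°; wind correction -11.3° → command heading 198.9°, groundspeed 214.5 kt
Leg 2: desired track 337.2°; wind correction +1.4° → command heading 338.6°, groundspeed 305.3 kt
Leg 3: desired track 45.4°; wind correction +12.7° → command heading 58.1°, groundspeed 258.1 kt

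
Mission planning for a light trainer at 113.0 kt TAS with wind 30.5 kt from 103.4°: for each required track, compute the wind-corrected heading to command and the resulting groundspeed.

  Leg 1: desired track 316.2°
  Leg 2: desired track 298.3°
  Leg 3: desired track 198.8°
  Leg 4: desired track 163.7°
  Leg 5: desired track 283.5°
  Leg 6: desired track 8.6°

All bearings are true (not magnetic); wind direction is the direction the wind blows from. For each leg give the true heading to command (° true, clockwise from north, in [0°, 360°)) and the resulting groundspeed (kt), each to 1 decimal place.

Leg 1: heading=324.6°, groundspeed=137.4 kt
Leg 2: heading=302.3°, groundspeed=142.2 kt
Leg 3: heading=183.2°, groundspeed=111.7 kt
Leg 4: heading=150.1°, groundspeed=94.7 kt
Leg 5: heading=283.5°, groundspeed=143.5 kt
Leg 6: heading=24.2°, groundspeed=111.4 kt

Leg 1: desired track 316.2°; wind correction +8.4° → command heading 324.6°, groundspeed 137.4 kt
Leg 2: desired track 298.3°; wind correction +4.0° → command heading 302.3°, groundspeed 142.2 kt
Leg 3: desired track 198.8°; wind correction -15.6° → command heading 183.2°, groundspeed 111.7 kt
Leg 4: desired track 163.7°; wind correction -13.6° → command heading 150.1°, groundspeed 94.7 kt
Leg 5: desired track 283.5°; wind correction +0.0° → command heading 283.5°, groundspeed 143.5 kt
Leg 6: desired track 8.6°; wind correction +15.6° → command heading 24.2°, groundspeed 111.4 kt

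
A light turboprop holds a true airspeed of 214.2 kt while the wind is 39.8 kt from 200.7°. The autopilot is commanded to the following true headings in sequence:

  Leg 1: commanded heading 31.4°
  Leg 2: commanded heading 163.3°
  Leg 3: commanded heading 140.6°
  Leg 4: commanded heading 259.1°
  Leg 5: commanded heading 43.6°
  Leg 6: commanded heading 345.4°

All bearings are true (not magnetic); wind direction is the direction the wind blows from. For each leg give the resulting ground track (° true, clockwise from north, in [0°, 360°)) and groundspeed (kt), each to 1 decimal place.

Leg 1: track=29.7°, groundspeed=253.4 kt
Leg 2: track=155.8°, groundspeed=184.2 kt
Leg 3: track=130.5°, groundspeed=197.4 kt
Leg 4: track=269.0°, groundspeed=196.3 kt
Leg 5: track=40.1°, groundspeed=251.3 kt
Leg 6: track=350.7°, groundspeed=247.8 kt

Leg 1: heading 31.4°; drift -1.7° → track 29.7°, groundspeed 253.4 kt
Leg 2: heading 163.3°; drift -7.5° → track 155.8°, groundspeed 184.2 kt
Leg 3: heading 140.6°; drift -10.1° → track 130.5°, groundspeed 197.4 kt
Leg 4: heading 259.1°; drift +9.9° → track 269.0°, groundspeed 196.3 kt
Leg 5: heading 43.6°; drift -3.5° → track 40.1°, groundspeed 251.3 kt
Leg 6: heading 345.4°; drift +5.3° → track 350.7°, groundspeed 247.8 kt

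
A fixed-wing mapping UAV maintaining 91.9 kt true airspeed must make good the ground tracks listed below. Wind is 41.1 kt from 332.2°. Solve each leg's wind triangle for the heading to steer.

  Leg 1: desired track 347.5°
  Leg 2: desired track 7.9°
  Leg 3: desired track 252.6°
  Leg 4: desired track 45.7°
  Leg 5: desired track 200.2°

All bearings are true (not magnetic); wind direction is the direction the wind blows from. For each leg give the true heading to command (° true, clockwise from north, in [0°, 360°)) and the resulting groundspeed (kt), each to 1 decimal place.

Leg 1: desired track 347.5°; wind correction -6.8° → command heading 340.7°, groundspeed 51.6 kt
Leg 2: desired track 7.9°; wind correction -15.1° → command heading 352.8°, groundspeed 55.3 kt
Leg 3: desired track 252.6°; wind correction +26.1° → command heading 278.7°, groundspeed 75.1 kt
Leg 4: desired track 45.7°; wind correction -25.4° → command heading 20.3°, groundspeed 71.3 kt
Leg 5: desired track 200.2°; wind correction +19.4° → command heading 219.6°, groundspeed 114.2 kt

Leg 1: heading=340.7°, groundspeed=51.6 kt
Leg 2: heading=352.8°, groundspeed=55.3 kt
Leg 3: heading=278.7°, groundspeed=75.1 kt
Leg 4: heading=20.3°, groundspeed=71.3 kt
Leg 5: heading=219.6°, groundspeed=114.2 kt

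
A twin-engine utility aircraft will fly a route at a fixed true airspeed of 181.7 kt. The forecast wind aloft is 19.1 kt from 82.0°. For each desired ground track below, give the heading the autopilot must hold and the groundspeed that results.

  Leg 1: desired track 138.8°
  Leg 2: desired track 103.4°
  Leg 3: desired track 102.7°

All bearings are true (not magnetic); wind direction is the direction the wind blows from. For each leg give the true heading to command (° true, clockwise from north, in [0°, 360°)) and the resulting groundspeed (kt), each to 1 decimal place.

Leg 1: desired track 138.8°; wind correction -5.0° → command heading 133.8°, groundspeed 170.5 kt
Leg 2: desired track 103.4°; wind correction -2.2° → command heading 101.2°, groundspeed 163.8 kt
Leg 3: desired track 102.7°; wind correction -2.1° → command heading 100.6°, groundspeed 163.7 kt

Leg 1: heading=133.8°, groundspeed=170.5 kt
Leg 2: heading=101.2°, groundspeed=163.8 kt
Leg 3: heading=100.6°, groundspeed=163.7 kt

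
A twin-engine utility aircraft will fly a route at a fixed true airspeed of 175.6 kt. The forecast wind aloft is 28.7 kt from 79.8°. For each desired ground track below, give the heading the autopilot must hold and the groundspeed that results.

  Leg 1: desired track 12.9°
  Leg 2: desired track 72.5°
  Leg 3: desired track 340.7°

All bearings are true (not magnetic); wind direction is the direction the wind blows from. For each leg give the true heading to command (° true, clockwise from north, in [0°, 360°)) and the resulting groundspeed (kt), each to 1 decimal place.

Leg 1: heading=21.5°, groundspeed=162.3 kt
Leg 2: heading=73.7°, groundspeed=147.1 kt
Leg 3: heading=350.0°, groundspeed=177.8 kt

Leg 1: desired track 12.9°; wind correction +8.6° → command heading 21.5°, groundspeed 162.3 kt
Leg 2: desired track 72.5°; wind correction +1.2° → command heading 73.7°, groundspeed 147.1 kt
Leg 3: desired track 340.7°; wind correction +9.3° → command heading 350.0°, groundspeed 177.8 kt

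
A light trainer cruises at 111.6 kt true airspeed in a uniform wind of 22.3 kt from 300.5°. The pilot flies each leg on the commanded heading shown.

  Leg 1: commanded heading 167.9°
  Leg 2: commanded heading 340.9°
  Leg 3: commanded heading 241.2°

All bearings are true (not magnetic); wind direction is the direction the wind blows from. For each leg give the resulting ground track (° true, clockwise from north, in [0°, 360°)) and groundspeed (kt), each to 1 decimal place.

Leg 1: track=160.5°, groundspeed=127.8 kt
Leg 2: track=349.6°, groundspeed=95.7 kt
Leg 3: track=230.4°, groundspeed=102.0 kt

Leg 1: heading 167.9°; drift -7.4° → track 160.5°, groundspeed 127.8 kt
Leg 2: heading 340.9°; drift +8.7° → track 349.6°, groundspeed 95.7 kt
Leg 3: heading 241.2°; drift -10.8° → track 230.4°, groundspeed 102.0 kt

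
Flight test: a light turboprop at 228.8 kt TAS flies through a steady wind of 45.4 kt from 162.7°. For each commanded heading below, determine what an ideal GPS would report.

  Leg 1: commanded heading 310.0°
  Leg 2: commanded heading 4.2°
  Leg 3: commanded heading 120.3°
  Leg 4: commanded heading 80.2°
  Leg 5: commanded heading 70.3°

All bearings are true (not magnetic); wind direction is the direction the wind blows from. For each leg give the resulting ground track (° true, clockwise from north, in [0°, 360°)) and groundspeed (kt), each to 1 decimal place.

Leg 1: track=315.2°, groundspeed=268.1 kt
Leg 2: track=0.7°, groundspeed=271.6 kt
Leg 3: track=111.4°, groundspeed=197.7 kt
Leg 4: track=68.8°, groundspeed=227.4 kt
Leg 5: track=59.2°, groundspeed=235.1 kt

Leg 1: heading 310.0°; drift +5.2° → track 315.2°, groundspeed 268.1 kt
Leg 2: heading 4.2°; drift -3.5° → track 0.7°, groundspeed 271.6 kt
Leg 3: heading 120.3°; drift -8.9° → track 111.4°, groundspeed 197.7 kt
Leg 4: heading 80.2°; drift -11.4° → track 68.8°, groundspeed 227.4 kt
Leg 5: heading 70.3°; drift -11.1° → track 59.2°, groundspeed 235.1 kt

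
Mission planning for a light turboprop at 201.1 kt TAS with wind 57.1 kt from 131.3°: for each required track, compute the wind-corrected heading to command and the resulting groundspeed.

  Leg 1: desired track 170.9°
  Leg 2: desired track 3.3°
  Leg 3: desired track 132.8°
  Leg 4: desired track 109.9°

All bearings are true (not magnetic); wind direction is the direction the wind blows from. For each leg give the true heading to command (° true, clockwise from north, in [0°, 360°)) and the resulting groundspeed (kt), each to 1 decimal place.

Leg 1: heading=160.5°, groundspeed=153.8 kt
Leg 2: heading=16.2°, groundspeed=231.2 kt
Leg 3: heading=132.4°, groundspeed=144.0 kt
Leg 4: heading=115.8°, groundspeed=146.9 kt

Leg 1: desired track 170.9°; wind correction -10.4° → command heading 160.5°, groundspeed 153.8 kt
Leg 2: desired track 3.3°; wind correction +12.9° → command heading 16.2°, groundspeed 231.2 kt
Leg 3: desired track 132.8°; wind correction -0.4° → command heading 132.4°, groundspeed 144.0 kt
Leg 4: desired track 109.9°; wind correction +5.9° → command heading 115.8°, groundspeed 146.9 kt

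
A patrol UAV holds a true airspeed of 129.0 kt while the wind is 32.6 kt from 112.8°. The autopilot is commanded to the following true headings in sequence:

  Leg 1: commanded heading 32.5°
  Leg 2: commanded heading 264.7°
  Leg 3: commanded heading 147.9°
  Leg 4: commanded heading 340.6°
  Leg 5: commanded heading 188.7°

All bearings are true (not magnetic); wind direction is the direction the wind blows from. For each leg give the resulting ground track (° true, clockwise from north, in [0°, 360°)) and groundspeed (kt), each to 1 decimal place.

Leg 1: track=17.9°, groundspeed=127.6 kt
Leg 2: track=270.3°, groundspeed=158.5 kt
Leg 3: track=158.3°, groundspeed=104.0 kt
Leg 4: track=331.5°, groundspeed=152.8 kt
Leg 5: track=203.3°, groundspeed=125.1 kt

Leg 1: heading 32.5°; drift -14.6° → track 17.9°, groundspeed 127.6 kt
Leg 2: heading 264.7°; drift +5.6° → track 270.3°, groundspeed 158.5 kt
Leg 3: heading 147.9°; drift +10.4° → track 158.3°, groundspeed 104.0 kt
Leg 4: heading 340.6°; drift -9.1° → track 331.5°, groundspeed 152.8 kt
Leg 5: heading 188.7°; drift +14.6° → track 203.3°, groundspeed 125.1 kt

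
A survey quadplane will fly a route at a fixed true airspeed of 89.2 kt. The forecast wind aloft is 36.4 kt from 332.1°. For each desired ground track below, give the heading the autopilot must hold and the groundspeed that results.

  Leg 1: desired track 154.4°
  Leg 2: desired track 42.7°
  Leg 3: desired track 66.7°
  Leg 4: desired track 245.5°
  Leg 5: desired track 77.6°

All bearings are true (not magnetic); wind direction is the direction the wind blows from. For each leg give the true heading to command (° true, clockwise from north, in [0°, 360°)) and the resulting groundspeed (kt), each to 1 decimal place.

Leg 1: desired track 154.4°; wind correction +0.9° → command heading 155.3°, groundspeed 125.6 kt
Leg 2: desired track 42.7°; wind correction -22.6° → command heading 20.1°, groundspeed 70.2 kt
Leg 3: desired track 66.7°; wind correction -24.0° → command heading 42.7°, groundspeed 84.4 kt
Leg 4: desired track 245.5°; wind correction +24.0° → command heading 269.5°, groundspeed 79.3 kt
Leg 5: desired track 77.6°; wind correction -23.2° → command heading 54.4°, groundspeed 91.7 kt

Leg 1: heading=155.3°, groundspeed=125.6 kt
Leg 2: heading=20.1°, groundspeed=70.2 kt
Leg 3: heading=42.7°, groundspeed=84.4 kt
Leg 4: heading=269.5°, groundspeed=79.3 kt
Leg 5: heading=54.4°, groundspeed=91.7 kt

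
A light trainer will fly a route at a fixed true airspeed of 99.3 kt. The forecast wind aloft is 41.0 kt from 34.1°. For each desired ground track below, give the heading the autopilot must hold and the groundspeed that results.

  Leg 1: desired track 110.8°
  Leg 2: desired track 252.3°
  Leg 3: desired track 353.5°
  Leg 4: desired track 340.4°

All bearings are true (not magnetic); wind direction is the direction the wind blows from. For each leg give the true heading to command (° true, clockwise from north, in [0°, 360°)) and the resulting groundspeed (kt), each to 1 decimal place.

Leg 1: desired track 110.8°; wind correction -23.7° → command heading 87.1°, groundspeed 81.5 kt
Leg 2: desired track 252.3°; wind correction +14.8° → command heading 267.1°, groundspeed 128.2 kt
Leg 3: desired track 353.5°; wind correction +15.6° → command heading 9.1°, groundspeed 64.5 kt
Leg 4: desired track 340.4°; wind correction +19.4° → command heading 359.8°, groundspeed 69.4 kt

Leg 1: heading=87.1°, groundspeed=81.5 kt
Leg 2: heading=267.1°, groundspeed=128.2 kt
Leg 3: heading=9.1°, groundspeed=64.5 kt
Leg 4: heading=359.8°, groundspeed=69.4 kt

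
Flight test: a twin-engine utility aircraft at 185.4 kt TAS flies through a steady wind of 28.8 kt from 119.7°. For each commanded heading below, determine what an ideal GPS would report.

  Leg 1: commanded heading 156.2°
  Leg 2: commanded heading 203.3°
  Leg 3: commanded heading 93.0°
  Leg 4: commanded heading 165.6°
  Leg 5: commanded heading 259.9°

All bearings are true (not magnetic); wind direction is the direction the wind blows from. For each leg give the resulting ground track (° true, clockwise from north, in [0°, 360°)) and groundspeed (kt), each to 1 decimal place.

Leg 1: heading 156.2°; drift +6.0° → track 162.2°, groundspeed 163.2 kt
Leg 2: heading 203.3°; drift +8.9° → track 212.2°, groundspeed 184.4 kt
Leg 3: heading 93.0°; drift -4.6° → track 88.4°, groundspeed 160.2 kt
Leg 4: heading 165.6°; drift +7.1° → track 172.7°, groundspeed 166.6 kt
Leg 5: heading 259.9°; drift +5.1° → track 265.0°, groundspeed 208.3 kt

Leg 1: track=162.2°, groundspeed=163.2 kt
Leg 2: track=212.2°, groundspeed=184.4 kt
Leg 3: track=88.4°, groundspeed=160.2 kt
Leg 4: track=172.7°, groundspeed=166.6 kt
Leg 5: track=265.0°, groundspeed=208.3 kt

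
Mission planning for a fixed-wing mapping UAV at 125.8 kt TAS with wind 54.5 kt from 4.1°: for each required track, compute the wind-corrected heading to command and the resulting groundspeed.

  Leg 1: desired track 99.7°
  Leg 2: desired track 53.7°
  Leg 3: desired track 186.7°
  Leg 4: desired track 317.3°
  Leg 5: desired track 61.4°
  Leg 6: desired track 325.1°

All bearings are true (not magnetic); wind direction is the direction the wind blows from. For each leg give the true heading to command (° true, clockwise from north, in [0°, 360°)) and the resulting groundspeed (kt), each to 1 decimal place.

Leg 1: heading=74.2°, groundspeed=118.8 kt
Leg 2: heading=34.4°, groundspeed=83.4 kt
Leg 3: heading=187.8°, groundspeed=180.2 kt
Leg 4: heading=335.7°, groundspeed=82.1 kt
Leg 5: heading=40.0°, groundspeed=87.7 kt
Leg 6: heading=340.9°, groundspeed=78.7 kt

Leg 1: desired track 99.7°; wind correction -25.5° → command heading 74.2°, groundspeed 118.8 kt
Leg 2: desired track 53.7°; wind correction -19.3° → command heading 34.4°, groundspeed 83.4 kt
Leg 3: desired track 186.7°; wind correction +1.1° → command heading 187.8°, groundspeed 180.2 kt
Leg 4: desired track 317.3°; wind correction +18.4° → command heading 335.7°, groundspeed 82.1 kt
Leg 5: desired track 61.4°; wind correction -21.4° → command heading 40.0°, groundspeed 87.7 kt
Leg 6: desired track 325.1°; wind correction +15.8° → command heading 340.9°, groundspeed 78.7 kt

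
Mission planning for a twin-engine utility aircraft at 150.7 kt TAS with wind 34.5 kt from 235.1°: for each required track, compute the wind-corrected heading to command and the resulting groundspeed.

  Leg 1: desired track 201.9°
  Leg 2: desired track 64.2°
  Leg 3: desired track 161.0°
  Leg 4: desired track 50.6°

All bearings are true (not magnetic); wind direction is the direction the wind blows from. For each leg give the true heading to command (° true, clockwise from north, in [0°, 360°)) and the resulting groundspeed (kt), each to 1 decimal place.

Leg 1: heading=209.1°, groundspeed=120.6 kt
Leg 2: heading=66.3°, groundspeed=184.7 kt
Leg 3: heading=173.7°, groundspeed=137.6 kt
Leg 4: heading=49.6°, groundspeed=185.1 kt

Leg 1: desired track 201.9°; wind correction +7.2° → command heading 209.1°, groundspeed 120.6 kt
Leg 2: desired track 64.2°; wind correction +2.1° → command heading 66.3°, groundspeed 184.7 kt
Leg 3: desired track 161.0°; wind correction +12.7° → command heading 173.7°, groundspeed 137.6 kt
Leg 4: desired track 50.6°; wind correction -1.0° → command heading 49.6°, groundspeed 185.1 kt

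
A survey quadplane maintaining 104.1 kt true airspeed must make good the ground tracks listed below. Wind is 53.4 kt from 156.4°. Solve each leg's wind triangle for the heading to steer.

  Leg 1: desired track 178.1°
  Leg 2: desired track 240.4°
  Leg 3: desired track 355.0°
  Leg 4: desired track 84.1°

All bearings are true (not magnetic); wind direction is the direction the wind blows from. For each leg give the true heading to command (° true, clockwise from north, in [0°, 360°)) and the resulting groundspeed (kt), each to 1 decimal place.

Leg 1: desired track 178.1°; wind correction -10.9° → command heading 167.2°, groundspeed 52.6 kt
Leg 2: desired track 240.4°; wind correction -30.7° → command heading 209.7°, groundspeed 84.0 kt
Leg 3: desired track 355.0°; wind correction +9.4° → command heading 4.4°, groundspeed 153.3 kt
Leg 4: desired track 84.1°; wind correction +29.3° → command heading 113.4°, groundspeed 74.6 kt

Leg 1: heading=167.2°, groundspeed=52.6 kt
Leg 2: heading=209.7°, groundspeed=84.0 kt
Leg 3: heading=4.4°, groundspeed=153.3 kt
Leg 4: heading=113.4°, groundspeed=74.6 kt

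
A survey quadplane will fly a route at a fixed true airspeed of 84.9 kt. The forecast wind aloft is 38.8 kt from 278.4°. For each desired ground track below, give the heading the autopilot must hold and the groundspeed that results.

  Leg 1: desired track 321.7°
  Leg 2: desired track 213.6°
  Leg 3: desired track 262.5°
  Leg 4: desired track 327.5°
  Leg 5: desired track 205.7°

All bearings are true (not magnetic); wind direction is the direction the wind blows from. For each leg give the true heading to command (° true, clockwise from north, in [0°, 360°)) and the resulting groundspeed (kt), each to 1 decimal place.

Leg 1: desired track 321.7°; wind correction -18.3° → command heading 303.4°, groundspeed 52.4 kt
Leg 2: desired track 213.6°; wind correction +24.4° → command heading 238.0°, groundspeed 60.8 kt
Leg 3: desired track 262.5°; wind correction +7.2° → command heading 269.7°, groundspeed 46.9 kt
Leg 4: desired track 327.5°; wind correction -20.2° → command heading 307.3°, groundspeed 54.3 kt
Leg 5: desired track 205.7°; wind correction +25.9° → command heading 231.6°, groundspeed 64.9 kt

Leg 1: heading=303.4°, groundspeed=52.4 kt
Leg 2: heading=238.0°, groundspeed=60.8 kt
Leg 3: heading=269.7°, groundspeed=46.9 kt
Leg 4: heading=307.3°, groundspeed=54.3 kt
Leg 5: heading=231.6°, groundspeed=64.9 kt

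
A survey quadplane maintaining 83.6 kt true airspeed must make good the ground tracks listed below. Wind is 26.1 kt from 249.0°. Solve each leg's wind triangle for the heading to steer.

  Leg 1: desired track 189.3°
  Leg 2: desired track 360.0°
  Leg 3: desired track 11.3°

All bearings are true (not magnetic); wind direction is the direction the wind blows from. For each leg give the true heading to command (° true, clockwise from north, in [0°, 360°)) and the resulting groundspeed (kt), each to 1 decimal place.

Leg 1: desired track 189.3°; wind correction +15.6° → command heading 204.9°, groundspeed 67.3 kt
Leg 2: desired track 360.0°; wind correction -16.9° → command heading 343.1°, groundspeed 89.3 kt
Leg 3: desired track 11.3°; wind correction -15.3° → command heading 356.0°, groundspeed 94.6 kt

Leg 1: heading=204.9°, groundspeed=67.3 kt
Leg 2: heading=343.1°, groundspeed=89.3 kt
Leg 3: heading=356.0°, groundspeed=94.6 kt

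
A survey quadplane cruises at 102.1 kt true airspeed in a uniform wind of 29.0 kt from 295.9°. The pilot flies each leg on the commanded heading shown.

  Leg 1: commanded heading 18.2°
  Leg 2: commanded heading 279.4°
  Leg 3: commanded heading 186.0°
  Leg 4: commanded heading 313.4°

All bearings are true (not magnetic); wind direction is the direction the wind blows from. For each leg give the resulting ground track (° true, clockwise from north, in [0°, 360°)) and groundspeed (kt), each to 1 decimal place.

Leg 1: track=34.5°, groundspeed=102.3 kt
Leg 2: track=273.1°, groundspeed=74.7 kt
Leg 3: track=172.3°, groundspeed=115.2 kt
Leg 4: track=320.1°, groundspeed=75.0 kt

Leg 1: heading 18.2°; drift +16.3° → track 34.5°, groundspeed 102.3 kt
Leg 2: heading 279.4°; drift -6.3° → track 273.1°, groundspeed 74.7 kt
Leg 3: heading 186.0°; drift -13.7° → track 172.3°, groundspeed 115.2 kt
Leg 4: heading 313.4°; drift +6.7° → track 320.1°, groundspeed 75.0 kt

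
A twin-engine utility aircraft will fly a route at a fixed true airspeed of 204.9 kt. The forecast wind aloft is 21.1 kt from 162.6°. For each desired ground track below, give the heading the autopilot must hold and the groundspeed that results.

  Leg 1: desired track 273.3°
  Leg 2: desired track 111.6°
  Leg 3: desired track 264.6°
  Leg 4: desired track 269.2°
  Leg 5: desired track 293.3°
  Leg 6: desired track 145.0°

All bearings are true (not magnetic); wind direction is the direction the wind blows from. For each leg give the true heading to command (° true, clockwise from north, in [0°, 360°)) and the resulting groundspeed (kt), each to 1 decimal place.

Leg 1: desired track 273.3°; wind correction -5.5° → command heading 267.8°, groundspeed 211.4 kt
Leg 2: desired track 111.6°; wind correction +4.6° → command heading 116.2°, groundspeed 191.0 kt
Leg 3: desired track 264.6°; wind correction -5.8° → command heading 258.8°, groundspeed 208.2 kt
Leg 4: desired track 269.2°; wind correction -5.7° → command heading 263.5°, groundspeed 209.9 kt
Leg 5: desired track 293.3°; wind correction -4.5° → command heading 288.8°, groundspeed 218.0 kt
Leg 6: desired track 145.0°; wind correction +1.8° → command heading 146.8°, groundspeed 184.7 kt

Leg 1: heading=267.8°, groundspeed=211.4 kt
Leg 2: heading=116.2°, groundspeed=191.0 kt
Leg 3: heading=258.8°, groundspeed=208.2 kt
Leg 4: heading=263.5°, groundspeed=209.9 kt
Leg 5: heading=288.8°, groundspeed=218.0 kt
Leg 6: heading=146.8°, groundspeed=184.7 kt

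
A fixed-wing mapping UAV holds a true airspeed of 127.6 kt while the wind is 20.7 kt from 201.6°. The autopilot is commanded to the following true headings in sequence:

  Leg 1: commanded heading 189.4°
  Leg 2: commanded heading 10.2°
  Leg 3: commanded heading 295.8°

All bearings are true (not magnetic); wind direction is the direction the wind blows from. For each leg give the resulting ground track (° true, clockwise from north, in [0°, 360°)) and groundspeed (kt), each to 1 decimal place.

Leg 1: heading 189.4°; drift -2.3° → track 187.1°, groundspeed 107.5 kt
Leg 2: heading 10.2°; drift +1.6° → track 11.8°, groundspeed 147.9 kt
Leg 3: heading 295.8°; drift +9.1° → track 304.9°, groundspeed 130.8 kt

Leg 1: track=187.1°, groundspeed=107.5 kt
Leg 2: track=11.8°, groundspeed=147.9 kt
Leg 3: track=304.9°, groundspeed=130.8 kt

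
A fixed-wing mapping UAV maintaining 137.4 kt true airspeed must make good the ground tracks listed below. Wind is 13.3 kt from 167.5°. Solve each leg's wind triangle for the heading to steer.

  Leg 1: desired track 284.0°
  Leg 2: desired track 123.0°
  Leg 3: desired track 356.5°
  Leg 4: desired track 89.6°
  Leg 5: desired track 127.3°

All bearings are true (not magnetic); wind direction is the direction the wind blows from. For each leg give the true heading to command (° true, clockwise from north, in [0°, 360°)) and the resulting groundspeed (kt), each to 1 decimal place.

Leg 1: desired track 284.0°; wind correction -5.0° → command heading 279.0°, groundspeed 142.8 kt
Leg 2: desired track 123.0°; wind correction +3.9° → command heading 126.9°, groundspeed 127.6 kt
Leg 3: desired track 356.5°; wind correction +0.9° → command heading 357.4°, groundspeed 150.5 kt
Leg 4: desired track 89.6°; wind correction +5.4° → command heading 95.0°, groundspeed 134.0 kt
Leg 5: desired track 127.3°; wind correction +3.6° → command heading 130.9°, groundspeed 127.0 kt

Leg 1: heading=279.0°, groundspeed=142.8 kt
Leg 2: heading=126.9°, groundspeed=127.6 kt
Leg 3: heading=357.4°, groundspeed=150.5 kt
Leg 4: heading=95.0°, groundspeed=134.0 kt
Leg 5: heading=130.9°, groundspeed=127.0 kt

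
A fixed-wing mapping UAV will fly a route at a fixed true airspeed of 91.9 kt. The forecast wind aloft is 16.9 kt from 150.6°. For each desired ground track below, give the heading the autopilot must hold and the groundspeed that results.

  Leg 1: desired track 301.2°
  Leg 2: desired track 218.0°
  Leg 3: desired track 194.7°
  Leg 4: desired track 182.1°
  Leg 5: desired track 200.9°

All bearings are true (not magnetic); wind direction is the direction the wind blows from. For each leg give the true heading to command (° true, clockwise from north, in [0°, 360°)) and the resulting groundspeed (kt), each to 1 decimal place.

Leg 1: heading=296.0°, groundspeed=106.2 kt
Leg 2: heading=208.2°, groundspeed=84.1 kt
Leg 3: heading=187.3°, groundspeed=79.0 kt
Leg 4: heading=176.6°, groundspeed=77.1 kt
Leg 5: heading=192.8°, groundspeed=80.2 kt

Leg 1: desired track 301.2°; wind correction -5.2° → command heading 296.0°, groundspeed 106.2 kt
Leg 2: desired track 218.0°; wind correction -9.8° → command heading 208.2°, groundspeed 84.1 kt
Leg 3: desired track 194.7°; wind correction -7.4° → command heading 187.3°, groundspeed 79.0 kt
Leg 4: desired track 182.1°; wind correction -5.5° → command heading 176.6°, groundspeed 77.1 kt
Leg 5: desired track 200.9°; wind correction -8.1° → command heading 192.8°, groundspeed 80.2 kt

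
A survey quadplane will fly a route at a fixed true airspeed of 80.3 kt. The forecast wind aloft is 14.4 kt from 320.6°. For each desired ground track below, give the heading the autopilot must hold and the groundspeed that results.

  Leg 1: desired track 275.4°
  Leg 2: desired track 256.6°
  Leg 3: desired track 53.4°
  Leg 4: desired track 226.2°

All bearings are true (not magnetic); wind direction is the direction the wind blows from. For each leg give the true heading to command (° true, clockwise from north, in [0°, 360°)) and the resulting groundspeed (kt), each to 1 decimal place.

Leg 1: heading=282.7°, groundspeed=69.5 kt
Leg 2: heading=265.9°, groundspeed=72.9 kt
Leg 3: heading=43.1°, groundspeed=79.7 kt
Leg 4: heading=236.5°, groundspeed=80.1 kt

Leg 1: desired track 275.4°; wind correction +7.3° → command heading 282.7°, groundspeed 69.5 kt
Leg 2: desired track 256.6°; wind correction +9.3° → command heading 265.9°, groundspeed 72.9 kt
Leg 3: desired track 53.4°; wind correction -10.3° → command heading 43.1°, groundspeed 79.7 kt
Leg 4: desired track 226.2°; wind correction +10.3° → command heading 236.5°, groundspeed 80.1 kt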